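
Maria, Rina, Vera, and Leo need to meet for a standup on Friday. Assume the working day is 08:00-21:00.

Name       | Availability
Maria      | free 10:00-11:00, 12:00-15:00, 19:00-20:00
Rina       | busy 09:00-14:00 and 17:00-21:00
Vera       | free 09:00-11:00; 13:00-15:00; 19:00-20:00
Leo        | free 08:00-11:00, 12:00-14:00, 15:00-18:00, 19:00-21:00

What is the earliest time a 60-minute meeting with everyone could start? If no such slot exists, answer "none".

none

Maria free: 10:00-11:00, 12:00-15:00, 19:00-20:00.
Rina free: 08:00-09:00, 14:00-17:00 (invert busy blocks within the working day).
Vera free: 09:00-11:00, 13:00-15:00, 19:00-20:00.
Leo free: 08:00-11:00, 12:00-14:00, 15:00-18:00, 19:00-21:00.
Maria ∩ Rina: 14:00-15:00.
Maria ∩ Rina ∩ Vera: 14:00-15:00.
Maria ∩ Rina ∩ Vera ∩ Leo: ∅.
There is no time when everyone is free.
No common window is at least 60 minutes long.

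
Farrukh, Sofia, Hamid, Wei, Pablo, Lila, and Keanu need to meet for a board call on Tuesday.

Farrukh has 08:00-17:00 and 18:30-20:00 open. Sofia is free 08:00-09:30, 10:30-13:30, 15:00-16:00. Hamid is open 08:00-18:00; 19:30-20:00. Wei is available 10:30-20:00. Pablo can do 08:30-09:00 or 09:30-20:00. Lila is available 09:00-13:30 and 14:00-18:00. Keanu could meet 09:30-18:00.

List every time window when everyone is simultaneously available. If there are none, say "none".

Farrukh ∩ Sofia: 08:00-09:30, 10:30-13:30, 15:00-16:00.
Farrukh ∩ Sofia ∩ Hamid: 08:00-09:30, 10:30-13:30, 15:00-16:00.
Farrukh ∩ Sofia ∩ Hamid ∩ Wei: 10:30-13:30, 15:00-16:00.
Farrukh ∩ Sofia ∩ Hamid ∩ Wei ∩ Pablo: 10:30-13:30, 15:00-16:00.
Farrukh ∩ Sofia ∩ Hamid ∩ Wei ∩ Pablo ∩ Lila: 10:30-13:30, 15:00-16:00.
Farrukh ∩ Sofia ∩ Hamid ∩ Wei ∩ Pablo ∩ Lila ∩ Keanu: 10:30-13:30, 15:00-16:00.
Those are the intersection windows.

10:30-13:30, 15:00-16:00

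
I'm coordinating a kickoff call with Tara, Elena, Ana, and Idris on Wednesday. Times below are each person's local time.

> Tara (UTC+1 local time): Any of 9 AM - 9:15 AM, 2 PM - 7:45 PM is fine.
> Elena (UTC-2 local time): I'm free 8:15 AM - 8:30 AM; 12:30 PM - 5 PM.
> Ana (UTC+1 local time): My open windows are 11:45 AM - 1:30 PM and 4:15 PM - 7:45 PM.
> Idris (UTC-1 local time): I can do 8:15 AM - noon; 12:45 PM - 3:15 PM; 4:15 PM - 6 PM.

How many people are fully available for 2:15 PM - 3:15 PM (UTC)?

Tara in UTC: 08:00-08:15, 13:00-18:45 (subtract 1h to convert from UTC+1).
Elena in UTC: 10:15-10:30, 14:30-19:00 (add 2h to convert from UTC-2).
Ana in UTC: 10:45-12:30, 15:15-18:45 (subtract 1h to convert from UTC+1).
Idris in UTC: 09:15-13:00, 13:45-16:15, 17:15-19:00 (add 1h to convert from UTC-1).
Tara and Idris can make the full 14:15-15:15 slot — that's 2.

2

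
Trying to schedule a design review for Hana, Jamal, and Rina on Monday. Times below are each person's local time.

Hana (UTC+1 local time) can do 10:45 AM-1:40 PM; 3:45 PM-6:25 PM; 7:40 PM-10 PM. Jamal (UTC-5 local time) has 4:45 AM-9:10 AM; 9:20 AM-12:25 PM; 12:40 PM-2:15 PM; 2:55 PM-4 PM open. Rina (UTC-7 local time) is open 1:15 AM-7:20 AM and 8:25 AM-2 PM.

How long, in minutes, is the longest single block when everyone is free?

Hana in UTC: 09:45-12:40, 14:45-17:25, 18:40-21:00 (subtract 1h to convert from UTC+1).
Jamal in UTC: 09:45-14:10, 14:20-17:25, 17:40-19:15, 19:55-21:00 (add 5h to convert from UTC-5).
Rina in UTC: 08:15-14:20, 15:25-21:00 (add 7h to convert from UTC-7).
Hana ∩ Jamal: 09:45-12:40, 14:45-17:25, 18:40-19:15, 19:55-21:00.
Hana ∩ Jamal ∩ Rina: 09:45-12:40, 15:25-17:25, 18:40-19:15, 19:55-21:00.
Those are the intersection windows.
The longest is 09:45-12:40 at 175 minutes.

175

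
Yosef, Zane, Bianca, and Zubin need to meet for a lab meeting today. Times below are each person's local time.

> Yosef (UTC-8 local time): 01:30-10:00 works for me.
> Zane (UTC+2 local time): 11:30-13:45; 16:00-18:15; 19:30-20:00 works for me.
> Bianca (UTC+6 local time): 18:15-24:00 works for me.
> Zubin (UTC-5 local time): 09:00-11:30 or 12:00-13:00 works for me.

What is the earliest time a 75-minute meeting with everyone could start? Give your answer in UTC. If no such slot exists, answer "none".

14:00

Yosef in UTC: 09:30-18:00 (add 8h to convert from UTC-8).
Zane in UTC: 09:30-11:45, 14:00-16:15, 17:30-18:00 (subtract 2h to convert from UTC+2).
Bianca in UTC: 12:15-18:00 (subtract 6h to convert from UTC+6).
Zubin in UTC: 14:00-16:30, 17:00-18:00 (add 5h to convert from UTC-5).
Yosef ∩ Zane: 09:30-11:45, 14:00-16:15, 17:30-18:00.
Yosef ∩ Zane ∩ Bianca: 14:00-16:15, 17:30-18:00.
Yosef ∩ Zane ∩ Bianca ∩ Zubin: 14:00-16:15, 17:30-18:00.
Those are the intersection windows.
The first common window of at least 75 minutes is 14:00-16:15, so the earliest start is 14:00.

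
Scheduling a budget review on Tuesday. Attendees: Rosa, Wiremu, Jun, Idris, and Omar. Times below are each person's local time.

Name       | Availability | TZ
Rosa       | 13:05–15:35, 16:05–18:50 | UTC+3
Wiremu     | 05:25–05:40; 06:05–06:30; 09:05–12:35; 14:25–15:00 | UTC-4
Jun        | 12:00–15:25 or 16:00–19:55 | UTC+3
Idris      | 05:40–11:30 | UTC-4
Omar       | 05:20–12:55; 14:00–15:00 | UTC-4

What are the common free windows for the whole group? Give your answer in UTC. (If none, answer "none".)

Rosa in UTC: 10:05-12:35, 13:05-15:50 (subtract 3h to convert from UTC+3).
Wiremu in UTC: 09:25-09:40, 10:05-10:30, 13:05-16:35, 18:25-19:00 (add 4h to convert from UTC-4).
Jun in UTC: 09:00-12:25, 13:00-16:55 (subtract 3h to convert from UTC+3).
Idris in UTC: 09:40-15:30 (add 4h to convert from UTC-4).
Omar in UTC: 09:20-16:55, 18:00-19:00 (add 4h to convert from UTC-4).
Rosa ∩ Wiremu: 10:05-10:30, 13:05-15:50.
Rosa ∩ Wiremu ∩ Jun: 10:05-10:30, 13:05-15:50.
Rosa ∩ Wiremu ∩ Jun ∩ Idris: 10:05-10:30, 13:05-15:30.
Rosa ∩ Wiremu ∩ Jun ∩ Idris ∩ Omar: 10:05-10:30, 13:05-15:30.

10:05-10:30, 13:05-15:30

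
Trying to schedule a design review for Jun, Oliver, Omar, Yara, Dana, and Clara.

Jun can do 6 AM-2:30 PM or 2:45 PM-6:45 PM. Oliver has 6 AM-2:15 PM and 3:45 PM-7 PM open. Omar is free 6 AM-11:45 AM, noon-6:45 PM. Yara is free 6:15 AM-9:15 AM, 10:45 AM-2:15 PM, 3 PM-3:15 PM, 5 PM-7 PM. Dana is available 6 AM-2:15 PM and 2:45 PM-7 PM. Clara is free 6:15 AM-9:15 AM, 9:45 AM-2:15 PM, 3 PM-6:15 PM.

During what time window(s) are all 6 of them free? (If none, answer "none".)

06:15-09:15, 10:45-11:45, 12:00-14:15, 17:00-18:15

Jun ∩ Oliver: 06:00-14:15, 15:45-18:45.
Jun ∩ Oliver ∩ Omar: 06:00-11:45, 12:00-14:15, 15:45-18:45.
Jun ∩ Oliver ∩ Omar ∩ Yara: 06:15-09:15, 10:45-11:45, 12:00-14:15, 17:00-18:45.
Jun ∩ Oliver ∩ Omar ∩ Yara ∩ Dana: 06:15-09:15, 10:45-11:45, 12:00-14:15, 17:00-18:45.
Jun ∩ Oliver ∩ Omar ∩ Yara ∩ Dana ∩ Clara: 06:15-09:15, 10:45-11:45, 12:00-14:15, 17:00-18:15.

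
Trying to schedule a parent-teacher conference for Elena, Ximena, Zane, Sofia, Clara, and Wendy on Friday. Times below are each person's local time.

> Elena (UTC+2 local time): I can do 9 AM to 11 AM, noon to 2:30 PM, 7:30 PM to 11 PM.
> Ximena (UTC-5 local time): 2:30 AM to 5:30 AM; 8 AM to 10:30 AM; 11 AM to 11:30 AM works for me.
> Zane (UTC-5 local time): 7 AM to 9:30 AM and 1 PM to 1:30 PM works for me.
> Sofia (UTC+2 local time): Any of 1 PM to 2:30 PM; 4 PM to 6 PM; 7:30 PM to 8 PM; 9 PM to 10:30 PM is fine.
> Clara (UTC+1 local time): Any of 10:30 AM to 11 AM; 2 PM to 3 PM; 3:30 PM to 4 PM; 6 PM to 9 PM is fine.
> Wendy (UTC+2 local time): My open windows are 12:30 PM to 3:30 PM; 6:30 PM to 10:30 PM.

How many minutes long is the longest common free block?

Elena in UTC: 07:00-09:00, 10:00-12:30, 17:30-21:00 (subtract 2h to convert from UTC+2).
Ximena in UTC: 07:30-10:30, 13:00-15:30, 16:00-16:30 (add 5h to convert from UTC-5).
Zane in UTC: 12:00-14:30, 18:00-18:30 (add 5h to convert from UTC-5).
Sofia in UTC: 11:00-12:30, 14:00-16:00, 17:30-18:00, 19:00-20:30 (subtract 2h to convert from UTC+2).
Clara in UTC: 09:30-10:00, 13:00-14:00, 14:30-15:00, 17:00-20:00 (subtract 1h to convert from UTC+1).
Wendy in UTC: 10:30-13:30, 16:30-20:30 (subtract 2h to convert from UTC+2).
Elena ∩ Ximena: 07:30-09:00, 10:00-10:30.
Elena ∩ Ximena ∩ Zane: ∅.
Elena ∩ Ximena ∩ Zane ∩ Sofia: ∅.
Elena ∩ Ximena ∩ Zane ∩ Sofia ∩ Clara: ∅.
Elena ∩ Ximena ∩ Zane ∩ Sofia ∩ Clara ∩ Wendy: ∅.
There is no time when everyone is free.
No common window exists, so the longest block is 0 minutes.

0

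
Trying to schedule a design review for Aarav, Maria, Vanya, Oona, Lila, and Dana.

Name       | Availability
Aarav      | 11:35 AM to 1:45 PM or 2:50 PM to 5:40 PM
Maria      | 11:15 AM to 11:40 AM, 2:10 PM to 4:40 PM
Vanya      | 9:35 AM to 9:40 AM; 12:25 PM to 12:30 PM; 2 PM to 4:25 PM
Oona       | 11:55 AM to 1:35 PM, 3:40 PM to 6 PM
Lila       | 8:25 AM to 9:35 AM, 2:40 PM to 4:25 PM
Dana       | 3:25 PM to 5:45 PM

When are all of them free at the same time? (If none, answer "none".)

Aarav ∩ Maria: 11:35-11:40, 14:50-16:40.
Aarav ∩ Maria ∩ Vanya: 14:50-16:25.
Aarav ∩ Maria ∩ Vanya ∩ Oona: 15:40-16:25.
Aarav ∩ Maria ∩ Vanya ∩ Oona ∩ Lila: 15:40-16:25.
Aarav ∩ Maria ∩ Vanya ∩ Oona ∩ Lila ∩ Dana: 15:40-16:25.
Those are the intersection windows.

15:40-16:25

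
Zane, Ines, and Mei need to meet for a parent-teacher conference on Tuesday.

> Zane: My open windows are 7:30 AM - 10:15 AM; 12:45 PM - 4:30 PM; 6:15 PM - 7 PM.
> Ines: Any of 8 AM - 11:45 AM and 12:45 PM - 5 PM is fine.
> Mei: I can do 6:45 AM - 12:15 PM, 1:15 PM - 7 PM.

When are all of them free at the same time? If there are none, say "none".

08:00-10:15, 13:15-16:30

Zane ∩ Ines: 08:00-10:15, 12:45-16:30.
Zane ∩ Ines ∩ Mei: 08:00-10:15, 13:15-16:30.
Those are the intersection windows.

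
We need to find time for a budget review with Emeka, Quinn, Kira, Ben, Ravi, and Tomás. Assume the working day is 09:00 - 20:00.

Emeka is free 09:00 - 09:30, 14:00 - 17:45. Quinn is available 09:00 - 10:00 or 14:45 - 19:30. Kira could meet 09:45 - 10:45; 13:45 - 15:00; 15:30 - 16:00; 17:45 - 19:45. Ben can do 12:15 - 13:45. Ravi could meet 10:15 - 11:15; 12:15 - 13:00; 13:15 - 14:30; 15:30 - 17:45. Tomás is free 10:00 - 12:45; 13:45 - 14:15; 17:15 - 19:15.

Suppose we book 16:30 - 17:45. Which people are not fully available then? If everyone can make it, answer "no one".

Ben, Kira, Tomás

Emeka: free for 16:30-17:45. Quinn: free for 16:30-17:45. Kira: not fully free for 16:30-17:45. Ben: not fully free for 16:30-17:45. Ravi: free for 16:30-17:45. Tomás: not fully free for 16:30-17:45.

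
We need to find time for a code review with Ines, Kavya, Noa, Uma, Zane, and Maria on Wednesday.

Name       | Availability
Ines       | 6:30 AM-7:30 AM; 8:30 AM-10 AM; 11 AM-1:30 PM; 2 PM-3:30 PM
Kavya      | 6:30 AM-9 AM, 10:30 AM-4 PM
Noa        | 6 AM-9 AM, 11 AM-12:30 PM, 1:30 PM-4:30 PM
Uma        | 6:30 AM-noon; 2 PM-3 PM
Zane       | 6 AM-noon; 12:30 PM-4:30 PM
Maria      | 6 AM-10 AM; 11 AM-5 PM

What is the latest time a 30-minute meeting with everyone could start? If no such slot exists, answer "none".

14:30

Ines ∩ Kavya: 06:30-07:30, 08:30-09:00, 11:00-13:30, 14:00-15:30.
Ines ∩ Kavya ∩ Noa: 06:30-07:30, 08:30-09:00, 11:00-12:30, 14:00-15:30.
Ines ∩ Kavya ∩ Noa ∩ Uma: 06:30-07:30, 08:30-09:00, 11:00-12:00, 14:00-15:00.
Ines ∩ Kavya ∩ Noa ∩ Uma ∩ Zane: 06:30-07:30, 08:30-09:00, 11:00-12:00, 14:00-15:00.
Ines ∩ Kavya ∩ Noa ∩ Uma ∩ Zane ∩ Maria: 06:30-07:30, 08:30-09:00, 11:00-12:00, 14:00-15:00.
The last common window of at least 30 minutes is 14:00-15:00; a 30-minute meeting can start as late as 14:30 and still end by 15:00.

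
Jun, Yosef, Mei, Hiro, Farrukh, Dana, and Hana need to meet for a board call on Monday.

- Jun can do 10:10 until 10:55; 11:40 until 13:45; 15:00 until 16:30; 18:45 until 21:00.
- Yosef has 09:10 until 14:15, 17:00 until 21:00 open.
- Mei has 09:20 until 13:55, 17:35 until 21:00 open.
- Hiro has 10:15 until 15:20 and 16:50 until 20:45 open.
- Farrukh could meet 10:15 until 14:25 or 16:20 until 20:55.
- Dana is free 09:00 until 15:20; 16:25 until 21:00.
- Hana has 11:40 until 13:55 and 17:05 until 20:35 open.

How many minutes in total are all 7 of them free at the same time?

235

Jun ∩ Yosef: 10:10-10:55, 11:40-13:45, 18:45-21:00.
Jun ∩ Yosef ∩ Mei: 10:10-10:55, 11:40-13:45, 18:45-21:00.
Jun ∩ Yosef ∩ Mei ∩ Hiro: 10:15-10:55, 11:40-13:45, 18:45-20:45.
Jun ∩ Yosef ∩ Mei ∩ Hiro ∩ Farrukh: 10:15-10:55, 11:40-13:45, 18:45-20:45.
Jun ∩ Yosef ∩ Mei ∩ Hiro ∩ Farrukh ∩ Dana: 10:15-10:55, 11:40-13:45, 18:45-20:45.
Jun ∩ Yosef ∩ Mei ∩ Hiro ∩ Farrukh ∩ Dana ∩ Hana: 11:40-13:45, 18:45-20:35.
Summing the common windows: 125 + 110 = 235 minutes.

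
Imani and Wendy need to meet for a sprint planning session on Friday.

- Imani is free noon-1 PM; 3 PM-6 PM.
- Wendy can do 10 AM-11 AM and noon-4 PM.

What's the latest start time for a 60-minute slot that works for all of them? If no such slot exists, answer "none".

Imani ∩ Wendy: 12:00-13:00, 15:00-16:00.
The last common window of at least 60 minutes is 15:00-16:00; a 60-minute meeting can start as late as 15:00 and still end by 16:00.

15:00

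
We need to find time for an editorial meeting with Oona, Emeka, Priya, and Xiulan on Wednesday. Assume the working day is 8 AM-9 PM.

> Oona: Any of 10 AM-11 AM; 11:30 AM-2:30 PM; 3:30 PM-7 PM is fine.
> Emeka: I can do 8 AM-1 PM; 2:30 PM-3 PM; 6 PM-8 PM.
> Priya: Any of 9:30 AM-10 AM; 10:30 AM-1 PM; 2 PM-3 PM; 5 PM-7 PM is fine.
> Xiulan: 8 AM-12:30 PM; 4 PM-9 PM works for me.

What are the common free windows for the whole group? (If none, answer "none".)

Oona ∩ Emeka: 10:00-11:00, 11:30-13:00, 18:00-19:00.
Oona ∩ Emeka ∩ Priya: 10:30-11:00, 11:30-13:00, 18:00-19:00.
Oona ∩ Emeka ∩ Priya ∩ Xiulan: 10:30-11:00, 11:30-12:30, 18:00-19:00.
So the common availability across everyone is 10:30-11:00, 11:30-12:30, 18:00-19:00.

10:30-11:00, 11:30-12:30, 18:00-19:00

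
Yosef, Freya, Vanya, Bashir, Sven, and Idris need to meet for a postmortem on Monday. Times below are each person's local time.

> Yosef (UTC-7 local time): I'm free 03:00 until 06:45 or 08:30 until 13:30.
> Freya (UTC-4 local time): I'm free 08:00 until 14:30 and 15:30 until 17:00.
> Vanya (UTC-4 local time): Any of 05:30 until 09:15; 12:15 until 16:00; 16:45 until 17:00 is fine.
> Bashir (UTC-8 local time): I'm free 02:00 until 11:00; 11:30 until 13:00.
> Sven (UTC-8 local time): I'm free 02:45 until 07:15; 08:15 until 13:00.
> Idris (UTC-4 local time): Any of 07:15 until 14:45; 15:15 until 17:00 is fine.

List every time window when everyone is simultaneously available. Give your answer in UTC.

Yosef in UTC: 10:00-13:45, 15:30-20:30 (add 7h to convert from UTC-7).
Freya in UTC: 12:00-18:30, 19:30-21:00 (add 4h to convert from UTC-4).
Vanya in UTC: 09:30-13:15, 16:15-20:00, 20:45-21:00 (add 4h to convert from UTC-4).
Bashir in UTC: 10:00-19:00, 19:30-21:00 (add 8h to convert from UTC-8).
Sven in UTC: 10:45-15:15, 16:15-21:00 (add 8h to convert from UTC-8).
Idris in UTC: 11:15-18:45, 19:15-21:00 (add 4h to convert from UTC-4).
Yosef ∩ Freya: 12:00-13:45, 15:30-18:30, 19:30-20:30.
Yosef ∩ Freya ∩ Vanya: 12:00-13:15, 16:15-18:30, 19:30-20:00.
Yosef ∩ Freya ∩ Vanya ∩ Bashir: 12:00-13:15, 16:15-18:30, 19:30-20:00.
Yosef ∩ Freya ∩ Vanya ∩ Bashir ∩ Sven: 12:00-13:15, 16:15-18:30, 19:30-20:00.
Yosef ∩ Freya ∩ Vanya ∩ Bashir ∩ Sven ∩ Idris: 12:00-13:15, 16:15-18:30, 19:30-20:00.
So the common availability across everyone is 12:00-13:15, 16:15-18:30, 19:30-20:00.

12:00-13:15, 16:15-18:30, 19:30-20:00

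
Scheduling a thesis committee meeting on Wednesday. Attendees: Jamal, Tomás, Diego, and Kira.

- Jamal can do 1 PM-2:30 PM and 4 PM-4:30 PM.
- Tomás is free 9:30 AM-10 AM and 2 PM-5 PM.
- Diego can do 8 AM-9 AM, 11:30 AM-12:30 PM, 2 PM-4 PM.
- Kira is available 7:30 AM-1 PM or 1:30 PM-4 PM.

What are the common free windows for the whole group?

14:00-14:30

Jamal ∩ Tomás: 14:00-14:30, 16:00-16:30.
Jamal ∩ Tomás ∩ Diego: 14:00-14:30.
Jamal ∩ Tomás ∩ Diego ∩ Kira: 14:00-14:30.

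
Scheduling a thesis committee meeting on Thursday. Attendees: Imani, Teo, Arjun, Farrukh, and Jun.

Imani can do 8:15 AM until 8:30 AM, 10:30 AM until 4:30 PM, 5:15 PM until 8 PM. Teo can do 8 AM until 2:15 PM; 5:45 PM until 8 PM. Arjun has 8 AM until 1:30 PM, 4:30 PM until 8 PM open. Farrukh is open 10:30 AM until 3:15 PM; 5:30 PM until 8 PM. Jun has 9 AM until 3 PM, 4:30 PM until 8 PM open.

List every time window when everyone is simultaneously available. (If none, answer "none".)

Imani ∩ Teo: 08:15-08:30, 10:30-14:15, 17:45-20:00.
Imani ∩ Teo ∩ Arjun: 08:15-08:30, 10:30-13:30, 17:45-20:00.
Imani ∩ Teo ∩ Arjun ∩ Farrukh: 10:30-13:30, 17:45-20:00.
Imani ∩ Teo ∩ Arjun ∩ Farrukh ∩ Jun: 10:30-13:30, 17:45-20:00.

10:30-13:30, 17:45-20:00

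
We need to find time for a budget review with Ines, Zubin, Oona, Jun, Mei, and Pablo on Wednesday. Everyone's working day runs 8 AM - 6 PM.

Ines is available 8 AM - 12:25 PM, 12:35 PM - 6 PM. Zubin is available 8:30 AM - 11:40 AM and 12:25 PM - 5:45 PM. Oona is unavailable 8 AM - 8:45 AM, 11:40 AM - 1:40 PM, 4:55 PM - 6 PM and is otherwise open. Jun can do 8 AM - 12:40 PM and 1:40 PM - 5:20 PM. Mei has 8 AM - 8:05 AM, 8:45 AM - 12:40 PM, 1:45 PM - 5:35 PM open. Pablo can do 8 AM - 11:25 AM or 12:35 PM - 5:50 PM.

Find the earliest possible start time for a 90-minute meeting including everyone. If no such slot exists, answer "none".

Ines free: 08:00-12:25, 12:35-18:00.
Zubin free: 08:30-11:40, 12:25-17:45.
Oona free: 08:45-11:40, 13:40-16:55 (invert busy blocks within the working day).
Jun free: 08:00-12:40, 13:40-17:20.
Mei free: 08:00-08:05, 08:45-12:40, 13:45-17:35.
Pablo free: 08:00-11:25, 12:35-17:50.
Ines ∩ Zubin: 08:30-11:40, 12:35-17:45.
Ines ∩ Zubin ∩ Oona: 08:45-11:40, 13:40-16:55.
Ines ∩ Zubin ∩ Oona ∩ Jun: 08:45-11:40, 13:40-16:55.
Ines ∩ Zubin ∩ Oona ∩ Jun ∩ Mei: 08:45-11:40, 13:45-16:55.
Ines ∩ Zubin ∩ Oona ∩ Jun ∩ Mei ∩ Pablo: 08:45-11:25, 13:45-16:55.
The first common window of at least 90 minutes is 08:45-11:25, so the earliest start is 08:45.

08:45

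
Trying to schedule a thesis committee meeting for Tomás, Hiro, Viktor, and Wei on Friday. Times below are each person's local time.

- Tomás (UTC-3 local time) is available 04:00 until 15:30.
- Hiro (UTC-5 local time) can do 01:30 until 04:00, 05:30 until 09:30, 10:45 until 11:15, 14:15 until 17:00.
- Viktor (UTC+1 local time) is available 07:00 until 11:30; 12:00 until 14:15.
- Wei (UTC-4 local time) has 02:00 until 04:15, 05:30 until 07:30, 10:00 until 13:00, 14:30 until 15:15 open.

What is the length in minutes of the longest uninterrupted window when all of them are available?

75

Tomás in UTC: 07:00-18:30 (add 3h to convert from UTC-3).
Hiro in UTC: 06:30-09:00, 10:30-14:30, 15:45-16:15, 19:15-22:00 (add 5h to convert from UTC-5).
Viktor in UTC: 06:00-10:30, 11:00-13:15 (subtract 1h to convert from UTC+1).
Wei in UTC: 06:00-08:15, 09:30-11:30, 14:00-17:00, 18:30-19:15 (add 4h to convert from UTC-4).
Tomás ∩ Hiro: 07:00-09:00, 10:30-14:30, 15:45-16:15.
Tomás ∩ Hiro ∩ Viktor: 07:00-09:00, 11:00-13:15.
Tomás ∩ Hiro ∩ Viktor ∩ Wei: 07:00-08:15, 11:00-11:30.
The longest is 07:00-08:15 at 75 minutes.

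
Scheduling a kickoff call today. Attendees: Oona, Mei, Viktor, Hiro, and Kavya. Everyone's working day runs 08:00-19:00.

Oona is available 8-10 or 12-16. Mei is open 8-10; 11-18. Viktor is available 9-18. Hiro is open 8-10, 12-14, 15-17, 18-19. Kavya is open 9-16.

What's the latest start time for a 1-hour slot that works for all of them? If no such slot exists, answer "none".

Oona ∩ Mei: 08:00-10:00, 12:00-16:00.
Oona ∩ Mei ∩ Viktor: 09:00-10:00, 12:00-16:00.
Oona ∩ Mei ∩ Viktor ∩ Hiro: 09:00-10:00, 12:00-14:00, 15:00-16:00.
Oona ∩ Mei ∩ Viktor ∩ Hiro ∩ Kavya: 09:00-10:00, 12:00-14:00, 15:00-16:00.
So the common availability across everyone is 09:00-10:00, 12:00-14:00, 15:00-16:00.
The last common window of at least 60 minutes is 15:00-16:00; a 60-minute meeting can start as late as 15:00 and still end by 16:00.

15:00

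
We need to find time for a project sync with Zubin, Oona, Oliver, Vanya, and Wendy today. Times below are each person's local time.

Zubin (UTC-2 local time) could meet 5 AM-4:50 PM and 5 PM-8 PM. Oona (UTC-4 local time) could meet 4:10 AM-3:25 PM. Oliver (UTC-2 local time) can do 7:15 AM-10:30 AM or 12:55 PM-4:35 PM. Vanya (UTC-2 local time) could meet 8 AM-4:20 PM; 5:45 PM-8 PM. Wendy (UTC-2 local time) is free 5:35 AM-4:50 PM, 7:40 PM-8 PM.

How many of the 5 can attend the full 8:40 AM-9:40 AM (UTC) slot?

3

Zubin in UTC: 07:00-18:50, 19:00-22:00 (add 2h to convert from UTC-2).
Oona in UTC: 08:10-19:25 (add 4h to convert from UTC-4).
Oliver in UTC: 09:15-12:30, 14:55-18:35 (add 2h to convert from UTC-2).
Vanya in UTC: 10:00-18:20, 19:45-22:00 (add 2h to convert from UTC-2).
Wendy in UTC: 07:35-18:50, 21:40-22:00 (add 2h to convert from UTC-2).
Zubin, Oona, and Wendy can make the full 08:40-09:40 slot — that's 3.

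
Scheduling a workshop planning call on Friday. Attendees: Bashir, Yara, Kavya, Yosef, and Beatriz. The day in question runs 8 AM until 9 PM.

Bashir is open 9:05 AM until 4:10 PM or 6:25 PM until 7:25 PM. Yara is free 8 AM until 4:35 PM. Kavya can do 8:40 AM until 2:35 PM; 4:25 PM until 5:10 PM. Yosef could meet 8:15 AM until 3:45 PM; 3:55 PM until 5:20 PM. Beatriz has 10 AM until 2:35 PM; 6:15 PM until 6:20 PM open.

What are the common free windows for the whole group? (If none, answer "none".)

10:00-14:35

Bashir ∩ Yara: 09:05-16:10.
Bashir ∩ Yara ∩ Kavya: 09:05-14:35.
Bashir ∩ Yara ∩ Kavya ∩ Yosef: 09:05-14:35.
Bashir ∩ Yara ∩ Kavya ∩ Yosef ∩ Beatriz: 10:00-14:35.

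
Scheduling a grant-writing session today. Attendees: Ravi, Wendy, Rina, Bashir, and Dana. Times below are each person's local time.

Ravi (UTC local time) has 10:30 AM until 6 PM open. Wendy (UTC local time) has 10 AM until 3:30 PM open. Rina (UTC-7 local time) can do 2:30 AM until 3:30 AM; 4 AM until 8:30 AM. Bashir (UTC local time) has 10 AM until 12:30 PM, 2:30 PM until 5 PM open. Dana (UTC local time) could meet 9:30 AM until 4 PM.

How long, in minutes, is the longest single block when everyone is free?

Ravi in UTC: 10:30-18:00.
Wendy in UTC: 10:00-15:30.
Rina in UTC: 09:30-10:30, 11:00-15:30 (add 7h to convert from UTC-7).
Bashir in UTC: 10:00-12:30, 14:30-17:00.
Dana in UTC: 09:30-16:00.
Ravi ∩ Wendy: 10:30-15:30.
Ravi ∩ Wendy ∩ Rina: 11:00-15:30.
Ravi ∩ Wendy ∩ Rina ∩ Bashir: 11:00-12:30, 14:30-15:30.
Ravi ∩ Wendy ∩ Rina ∩ Bashir ∩ Dana: 11:00-12:30, 14:30-15:30.
The longest is 11:00-12:30 at 90 minutes.

90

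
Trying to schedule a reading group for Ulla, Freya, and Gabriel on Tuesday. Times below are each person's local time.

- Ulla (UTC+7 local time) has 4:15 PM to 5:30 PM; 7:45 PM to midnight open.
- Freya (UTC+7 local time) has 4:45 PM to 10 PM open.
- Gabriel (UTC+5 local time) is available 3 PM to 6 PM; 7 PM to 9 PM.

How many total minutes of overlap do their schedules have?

Ulla in UTC: 09:15-10:30, 12:45-17:00 (subtract 7h to convert from UTC+7).
Freya in UTC: 09:45-15:00 (subtract 7h to convert from UTC+7).
Gabriel in UTC: 10:00-13:00, 14:00-16:00 (subtract 5h to convert from UTC+5).
Ulla ∩ Freya: 09:45-10:30, 12:45-15:00.
Ulla ∩ Freya ∩ Gabriel: 10:00-10:30, 12:45-13:00, 14:00-15:00.
So the common availability across everyone is 10:00-10:30, 12:45-13:00, 14:00-15:00.
Summing the common windows: 30 + 15 + 60 = 105 minutes.

105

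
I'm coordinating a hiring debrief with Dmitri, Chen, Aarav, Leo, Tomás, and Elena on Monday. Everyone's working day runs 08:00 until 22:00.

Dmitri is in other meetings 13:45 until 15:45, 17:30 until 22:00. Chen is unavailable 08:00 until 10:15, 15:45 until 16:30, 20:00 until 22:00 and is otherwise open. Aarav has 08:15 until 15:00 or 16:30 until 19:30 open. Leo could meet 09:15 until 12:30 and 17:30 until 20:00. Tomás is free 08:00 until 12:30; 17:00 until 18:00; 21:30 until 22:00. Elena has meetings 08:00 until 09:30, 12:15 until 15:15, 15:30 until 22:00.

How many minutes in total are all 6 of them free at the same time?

Dmitri free: 08:00-13:45, 15:45-17:30 (invert busy blocks within the working day).
Chen free: 10:15-15:45, 16:30-20:00 (invert busy blocks within the working day).
Aarav free: 08:15-15:00, 16:30-19:30.
Leo free: 09:15-12:30, 17:30-20:00.
Tomás free: 08:00-12:30, 17:00-18:00, 21:30-22:00.
Elena free: 09:30-12:15, 15:15-15:30 (invert busy blocks within the working day).
Dmitri ∩ Chen: 10:15-13:45, 16:30-17:30.
Dmitri ∩ Chen ∩ Aarav: 10:15-13:45, 16:30-17:30.
Dmitri ∩ Chen ∩ Aarav ∩ Leo: 10:15-12:30.
Dmitri ∩ Chen ∩ Aarav ∩ Leo ∩ Tomás: 10:15-12:30.
Dmitri ∩ Chen ∩ Aarav ∩ Leo ∩ Tomás ∩ Elena: 10:15-12:15.
Those are the intersection windows.
That's a single block of 120 minutes.

120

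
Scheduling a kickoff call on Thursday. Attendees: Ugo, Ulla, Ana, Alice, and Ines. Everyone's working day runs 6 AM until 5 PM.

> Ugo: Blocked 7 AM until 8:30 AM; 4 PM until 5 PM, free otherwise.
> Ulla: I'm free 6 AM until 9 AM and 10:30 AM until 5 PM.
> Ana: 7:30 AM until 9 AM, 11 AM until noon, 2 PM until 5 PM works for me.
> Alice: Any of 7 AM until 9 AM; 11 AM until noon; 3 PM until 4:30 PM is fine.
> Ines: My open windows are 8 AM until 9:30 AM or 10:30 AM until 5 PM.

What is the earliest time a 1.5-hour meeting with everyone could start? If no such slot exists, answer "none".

none

Ugo free: 06:00-07:00, 08:30-16:00 (invert busy blocks within the working day).
Ulla free: 06:00-09:00, 10:30-17:00.
Ana free: 07:30-09:00, 11:00-12:00, 14:00-17:00.
Alice free: 07:00-09:00, 11:00-12:00, 15:00-16:30.
Ines free: 08:00-09:30, 10:30-17:00.
Ugo ∩ Ulla: 06:00-07:00, 08:30-09:00, 10:30-16:00.
Ugo ∩ Ulla ∩ Ana: 08:30-09:00, 11:00-12:00, 14:00-16:00.
Ugo ∩ Ulla ∩ Ana ∩ Alice: 08:30-09:00, 11:00-12:00, 15:00-16:00.
Ugo ∩ Ulla ∩ Ana ∩ Alice ∩ Ines: 08:30-09:00, 11:00-12:00, 15:00-16:00.
No common window is at least 90 minutes long.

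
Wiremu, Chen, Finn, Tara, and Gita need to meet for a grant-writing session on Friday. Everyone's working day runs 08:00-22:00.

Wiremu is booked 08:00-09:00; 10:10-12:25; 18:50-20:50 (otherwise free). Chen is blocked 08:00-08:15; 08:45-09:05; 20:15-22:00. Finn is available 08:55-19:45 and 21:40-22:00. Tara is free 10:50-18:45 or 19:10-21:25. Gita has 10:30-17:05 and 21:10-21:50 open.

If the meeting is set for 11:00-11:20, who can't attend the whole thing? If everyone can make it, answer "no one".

Wiremu

Wiremu free: 09:00-10:10, 12:25-18:50, 20:50-22:00 (invert busy blocks within the working day).
Chen free: 08:15-08:45, 09:05-20:15 (invert busy blocks within the working day).
Finn free: 08:55-19:45, 21:40-22:00.
Tara free: 10:50-18:45, 19:10-21:25.
Gita free: 10:30-17:05, 21:10-21:50.
Wiremu: not fully free for 11:00-11:20. Chen: free for 11:00-11:20. Finn: free for 11:00-11:20. Tara: free for 11:00-11:20. Gita: free for 11:00-11:20.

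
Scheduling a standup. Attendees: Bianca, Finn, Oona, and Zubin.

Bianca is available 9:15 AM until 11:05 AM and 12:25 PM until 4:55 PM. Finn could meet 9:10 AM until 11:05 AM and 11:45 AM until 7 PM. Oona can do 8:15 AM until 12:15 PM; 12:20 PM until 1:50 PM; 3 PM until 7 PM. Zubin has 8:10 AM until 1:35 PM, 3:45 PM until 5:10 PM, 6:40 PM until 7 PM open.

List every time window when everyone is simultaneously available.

Bianca ∩ Finn: 09:15-11:05, 12:25-16:55.
Bianca ∩ Finn ∩ Oona: 09:15-11:05, 12:25-13:50, 15:00-16:55.
Bianca ∩ Finn ∩ Oona ∩ Zubin: 09:15-11:05, 12:25-13:35, 15:45-16:55.
So the common availability across everyone is 09:15-11:05, 12:25-13:35, 15:45-16:55.

09:15-11:05, 12:25-13:35, 15:45-16:55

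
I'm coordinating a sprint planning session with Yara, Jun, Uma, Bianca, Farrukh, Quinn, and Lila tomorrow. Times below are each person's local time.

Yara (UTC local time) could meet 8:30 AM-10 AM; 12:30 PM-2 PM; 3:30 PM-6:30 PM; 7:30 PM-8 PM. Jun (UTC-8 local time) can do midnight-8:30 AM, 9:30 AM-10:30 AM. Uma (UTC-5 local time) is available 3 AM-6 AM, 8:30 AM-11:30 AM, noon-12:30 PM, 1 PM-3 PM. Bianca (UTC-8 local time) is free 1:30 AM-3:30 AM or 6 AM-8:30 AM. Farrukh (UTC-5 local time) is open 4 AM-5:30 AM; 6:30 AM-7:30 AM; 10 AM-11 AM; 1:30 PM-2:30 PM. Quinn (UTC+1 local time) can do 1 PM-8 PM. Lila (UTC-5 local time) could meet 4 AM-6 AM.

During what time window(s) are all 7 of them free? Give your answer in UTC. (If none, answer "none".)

Yara in UTC: 08:30-10:00, 12:30-14:00, 15:30-18:30, 19:30-20:00.
Jun in UTC: 08:00-16:30, 17:30-18:30 (add 8h to convert from UTC-8).
Uma in UTC: 08:00-11:00, 13:30-16:30, 17:00-17:30, 18:00-20:00 (add 5h to convert from UTC-5).
Bianca in UTC: 09:30-11:30, 14:00-16:30 (add 8h to convert from UTC-8).
Farrukh in UTC: 09:00-10:30, 11:30-12:30, 15:00-16:00, 18:30-19:30 (add 5h to convert from UTC-5).
Quinn in UTC: 12:00-19:00 (subtract 1h to convert from UTC+1).
Lila in UTC: 09:00-11:00 (add 5h to convert from UTC-5).
Yara ∩ Jun: 08:30-10:00, 12:30-14:00, 15:30-16:30, 17:30-18:30.
Yara ∩ Jun ∩ Uma: 08:30-10:00, 13:30-14:00, 15:30-16:30, 18:00-18:30.
Yara ∩ Jun ∩ Uma ∩ Bianca: 09:30-10:00, 15:30-16:30.
Yara ∩ Jun ∩ Uma ∩ Bianca ∩ Farrukh: 09:30-10:00, 15:30-16:00.
Yara ∩ Jun ∩ Uma ∩ Bianca ∩ Farrukh ∩ Quinn: 15:30-16:00.
Yara ∩ Jun ∩ Uma ∩ Bianca ∩ Farrukh ∩ Quinn ∩ Lila: ∅.
There is no time when everyone is free.

none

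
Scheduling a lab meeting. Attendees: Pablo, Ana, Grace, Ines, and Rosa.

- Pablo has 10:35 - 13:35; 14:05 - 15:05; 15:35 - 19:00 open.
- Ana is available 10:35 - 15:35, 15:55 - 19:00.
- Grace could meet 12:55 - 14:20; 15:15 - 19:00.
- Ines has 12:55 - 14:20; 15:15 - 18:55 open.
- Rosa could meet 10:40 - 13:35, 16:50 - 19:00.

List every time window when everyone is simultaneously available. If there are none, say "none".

12:55-13:35, 16:50-18:55

Pablo ∩ Ana: 10:35-13:35, 14:05-15:05, 15:55-19:00.
Pablo ∩ Ana ∩ Grace: 12:55-13:35, 14:05-14:20, 15:55-19:00.
Pablo ∩ Ana ∩ Grace ∩ Ines: 12:55-13:35, 14:05-14:20, 15:55-18:55.
Pablo ∩ Ana ∩ Grace ∩ Ines ∩ Rosa: 12:55-13:35, 16:50-18:55.
Those are the intersection windows.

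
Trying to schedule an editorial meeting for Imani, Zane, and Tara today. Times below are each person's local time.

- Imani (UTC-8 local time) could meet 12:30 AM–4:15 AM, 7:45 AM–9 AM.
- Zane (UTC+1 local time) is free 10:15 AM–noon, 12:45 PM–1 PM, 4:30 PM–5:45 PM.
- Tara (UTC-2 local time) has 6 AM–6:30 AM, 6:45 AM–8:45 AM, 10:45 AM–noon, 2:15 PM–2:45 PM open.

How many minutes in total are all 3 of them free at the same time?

Imani in UTC: 08:30-12:15, 15:45-17:00 (add 8h to convert from UTC-8).
Zane in UTC: 09:15-11:00, 11:45-12:00, 15:30-16:45 (subtract 1h to convert from UTC+1).
Tara in UTC: 08:00-08:30, 08:45-10:45, 12:45-14:00, 16:15-16:45 (add 2h to convert from UTC-2).
Imani ∩ Zane: 09:15-11:00, 11:45-12:00, 15:45-16:45.
Imani ∩ Zane ∩ Tara: 09:15-10:45, 16:15-16:45.
So the common availability across everyone is 09:15-10:45, 16:15-16:45.
Summing the common windows: 90 + 30 = 120 minutes.

120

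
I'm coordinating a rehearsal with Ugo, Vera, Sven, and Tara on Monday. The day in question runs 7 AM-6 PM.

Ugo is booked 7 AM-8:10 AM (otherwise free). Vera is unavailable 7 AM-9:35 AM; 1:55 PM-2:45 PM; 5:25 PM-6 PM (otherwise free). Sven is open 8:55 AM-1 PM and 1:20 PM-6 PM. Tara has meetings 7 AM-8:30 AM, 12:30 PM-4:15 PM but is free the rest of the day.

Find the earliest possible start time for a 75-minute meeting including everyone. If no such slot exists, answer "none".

Ugo free: 08:10-18:00 (invert busy blocks within the working day).
Vera free: 09:35-13:55, 14:45-17:25 (invert busy blocks within the working day).
Sven free: 08:55-13:00, 13:20-18:00.
Tara free: 08:30-12:30, 16:15-18:00 (invert busy blocks within the working day).
Ugo ∩ Vera: 09:35-13:55, 14:45-17:25.
Ugo ∩ Vera ∩ Sven: 09:35-13:00, 13:20-13:55, 14:45-17:25.
Ugo ∩ Vera ∩ Sven ∩ Tara: 09:35-12:30, 16:15-17:25.
The first common window of at least 75 minutes is 09:35-12:30, so the earliest start is 09:35.

09:35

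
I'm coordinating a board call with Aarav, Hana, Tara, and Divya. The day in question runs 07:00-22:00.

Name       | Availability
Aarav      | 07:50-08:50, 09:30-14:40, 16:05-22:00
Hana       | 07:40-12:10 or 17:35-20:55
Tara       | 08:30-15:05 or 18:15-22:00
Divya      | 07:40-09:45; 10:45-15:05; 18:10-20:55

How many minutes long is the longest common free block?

160

Aarav ∩ Hana: 07:50-08:50, 09:30-12:10, 17:35-20:55.
Aarav ∩ Hana ∩ Tara: 08:30-08:50, 09:30-12:10, 18:15-20:55.
Aarav ∩ Hana ∩ Tara ∩ Divya: 08:30-08:50, 09:30-09:45, 10:45-12:10, 18:15-20:55.
So the common availability across everyone is 08:30-08:50, 09:30-09:45, 10:45-12:10, 18:15-20:55.
The longest is 18:15-20:55 at 160 minutes.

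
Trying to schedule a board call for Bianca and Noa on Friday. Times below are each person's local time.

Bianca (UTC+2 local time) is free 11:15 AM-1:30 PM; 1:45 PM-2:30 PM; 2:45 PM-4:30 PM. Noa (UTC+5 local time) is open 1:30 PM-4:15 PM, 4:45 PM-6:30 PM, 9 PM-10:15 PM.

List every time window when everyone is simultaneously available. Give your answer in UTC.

09:15-11:15, 11:45-12:30, 12:45-13:30

Bianca in UTC: 09:15-11:30, 11:45-12:30, 12:45-14:30 (subtract 2h to convert from UTC+2).
Noa in UTC: 08:30-11:15, 11:45-13:30, 16:00-17:15 (subtract 5h to convert from UTC+5).
Bianca ∩ Noa: 09:15-11:15, 11:45-12:30, 12:45-13:30.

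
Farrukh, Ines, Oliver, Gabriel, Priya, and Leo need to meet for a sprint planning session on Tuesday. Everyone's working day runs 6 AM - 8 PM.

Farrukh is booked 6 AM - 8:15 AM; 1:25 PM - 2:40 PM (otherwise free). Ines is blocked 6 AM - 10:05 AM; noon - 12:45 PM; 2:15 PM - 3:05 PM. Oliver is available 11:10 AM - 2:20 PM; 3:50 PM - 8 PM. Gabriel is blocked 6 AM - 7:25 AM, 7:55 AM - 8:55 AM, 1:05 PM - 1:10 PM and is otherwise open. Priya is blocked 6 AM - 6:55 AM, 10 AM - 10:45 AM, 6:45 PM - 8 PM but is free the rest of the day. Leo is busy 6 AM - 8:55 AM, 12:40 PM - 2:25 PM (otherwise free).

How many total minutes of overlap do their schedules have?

Farrukh free: 08:15-13:25, 14:40-20:00 (invert busy blocks within the working day).
Ines free: 10:05-12:00, 12:45-14:15, 15:05-20:00 (invert busy blocks within the working day).
Oliver free: 11:10-14:20, 15:50-20:00.
Gabriel free: 07:25-07:55, 08:55-13:05, 13:10-20:00 (invert busy blocks within the working day).
Priya free: 06:55-10:00, 10:45-18:45 (invert busy blocks within the working day).
Leo free: 08:55-12:40, 14:25-20:00 (invert busy blocks within the working day).
Farrukh ∩ Ines: 10:05-12:00, 12:45-13:25, 15:05-20:00.
Farrukh ∩ Ines ∩ Oliver: 11:10-12:00, 12:45-13:25, 15:50-20:00.
Farrukh ∩ Ines ∩ Oliver ∩ Gabriel: 11:10-12:00, 12:45-13:05, 13:10-13:25, 15:50-20:00.
Farrukh ∩ Ines ∩ Oliver ∩ Gabriel ∩ Priya: 11:10-12:00, 12:45-13:05, 13:10-13:25, 15:50-18:45.
Farrukh ∩ Ines ∩ Oliver ∩ Gabriel ∩ Priya ∩ Leo: 11:10-12:00, 15:50-18:45.
Summing the common windows: 50 + 175 = 225 minutes.

225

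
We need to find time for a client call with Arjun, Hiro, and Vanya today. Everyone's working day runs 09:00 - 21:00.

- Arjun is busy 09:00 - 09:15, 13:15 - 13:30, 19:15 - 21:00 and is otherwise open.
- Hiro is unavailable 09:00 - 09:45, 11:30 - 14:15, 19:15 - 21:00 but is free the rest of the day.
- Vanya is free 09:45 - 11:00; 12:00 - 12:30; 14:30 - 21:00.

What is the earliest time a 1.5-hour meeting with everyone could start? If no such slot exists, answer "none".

14:30

Arjun free: 09:15-13:15, 13:30-19:15 (invert busy blocks within the working day).
Hiro free: 09:45-11:30, 14:15-19:15 (invert busy blocks within the working day).
Vanya free: 09:45-11:00, 12:00-12:30, 14:30-21:00.
Arjun ∩ Hiro: 09:45-11:30, 14:15-19:15.
Arjun ∩ Hiro ∩ Vanya: 09:45-11:00, 14:30-19:15.
The first common window of at least 90 minutes is 14:30-19:15, so the earliest start is 14:30.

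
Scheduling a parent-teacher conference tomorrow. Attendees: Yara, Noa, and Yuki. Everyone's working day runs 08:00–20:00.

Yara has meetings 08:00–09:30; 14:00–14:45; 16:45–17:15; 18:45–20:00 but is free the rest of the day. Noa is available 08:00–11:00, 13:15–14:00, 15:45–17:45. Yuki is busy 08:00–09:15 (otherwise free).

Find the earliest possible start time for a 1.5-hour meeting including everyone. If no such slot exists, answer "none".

09:30

Yara free: 09:30-14:00, 14:45-16:45, 17:15-18:45 (invert busy blocks within the working day).
Noa free: 08:00-11:00, 13:15-14:00, 15:45-17:45.
Yuki free: 09:15-20:00 (invert busy blocks within the working day).
Yara ∩ Noa: 09:30-11:00, 13:15-14:00, 15:45-16:45, 17:15-17:45.
Yara ∩ Noa ∩ Yuki: 09:30-11:00, 13:15-14:00, 15:45-16:45, 17:15-17:45.
The first common window of at least 90 minutes is 09:30-11:00, so the earliest start is 09:30.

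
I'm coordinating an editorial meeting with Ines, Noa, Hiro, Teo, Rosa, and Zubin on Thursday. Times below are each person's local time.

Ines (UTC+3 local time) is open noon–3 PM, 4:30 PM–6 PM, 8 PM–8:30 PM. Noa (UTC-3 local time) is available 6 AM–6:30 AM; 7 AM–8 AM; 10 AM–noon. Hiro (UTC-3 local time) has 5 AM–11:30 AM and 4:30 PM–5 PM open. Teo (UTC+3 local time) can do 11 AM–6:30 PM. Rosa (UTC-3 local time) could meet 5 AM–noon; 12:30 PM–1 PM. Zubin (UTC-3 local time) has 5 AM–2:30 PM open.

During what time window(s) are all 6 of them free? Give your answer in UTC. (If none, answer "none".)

Ines in UTC: 09:00-12:00, 13:30-15:00, 17:00-17:30 (subtract 3h to convert from UTC+3).
Noa in UTC: 09:00-09:30, 10:00-11:00, 13:00-15:00 (add 3h to convert from UTC-3).
Hiro in UTC: 08:00-14:30, 19:30-20:00 (add 3h to convert from UTC-3).
Teo in UTC: 08:00-15:30 (subtract 3h to convert from UTC+3).
Rosa in UTC: 08:00-15:00, 15:30-16:00 (add 3h to convert from UTC-3).
Zubin in UTC: 08:00-17:30 (add 3h to convert from UTC-3).
Ines ∩ Noa: 09:00-09:30, 10:00-11:00, 13:30-15:00.
Ines ∩ Noa ∩ Hiro: 09:00-09:30, 10:00-11:00, 13:30-14:30.
Ines ∩ Noa ∩ Hiro ∩ Teo: 09:00-09:30, 10:00-11:00, 13:30-14:30.
Ines ∩ Noa ∩ Hiro ∩ Teo ∩ Rosa: 09:00-09:30, 10:00-11:00, 13:30-14:30.
Ines ∩ Noa ∩ Hiro ∩ Teo ∩ Rosa ∩ Zubin: 09:00-09:30, 10:00-11:00, 13:30-14:30.
Those are the intersection windows.

09:00-09:30, 10:00-11:00, 13:30-14:30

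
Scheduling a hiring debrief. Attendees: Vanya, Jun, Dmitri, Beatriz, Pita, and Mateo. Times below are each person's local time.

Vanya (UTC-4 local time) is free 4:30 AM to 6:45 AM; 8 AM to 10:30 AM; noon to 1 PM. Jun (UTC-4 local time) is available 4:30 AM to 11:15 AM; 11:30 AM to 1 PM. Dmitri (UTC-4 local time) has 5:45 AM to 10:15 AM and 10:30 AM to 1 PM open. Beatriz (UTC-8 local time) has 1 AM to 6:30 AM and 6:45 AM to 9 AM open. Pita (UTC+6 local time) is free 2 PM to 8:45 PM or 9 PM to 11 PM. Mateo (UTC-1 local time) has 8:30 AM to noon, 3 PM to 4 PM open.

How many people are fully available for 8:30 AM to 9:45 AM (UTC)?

Vanya in UTC: 08:30-10:45, 12:00-14:30, 16:00-17:00 (add 4h to convert from UTC-4).
Jun in UTC: 08:30-15:15, 15:30-17:00 (add 4h to convert from UTC-4).
Dmitri in UTC: 09:45-14:15, 14:30-17:00 (add 4h to convert from UTC-4).
Beatriz in UTC: 09:00-14:30, 14:45-17:00 (add 8h to convert from UTC-8).
Pita in UTC: 08:00-14:45, 15:00-17:00 (subtract 6h to convert from UTC+6).
Mateo in UTC: 09:30-13:00, 16:00-17:00 (add 1h to convert from UTC-1).
Vanya, Jun, and Pita can make the full 08:30-09:45 slot — that's 3.

3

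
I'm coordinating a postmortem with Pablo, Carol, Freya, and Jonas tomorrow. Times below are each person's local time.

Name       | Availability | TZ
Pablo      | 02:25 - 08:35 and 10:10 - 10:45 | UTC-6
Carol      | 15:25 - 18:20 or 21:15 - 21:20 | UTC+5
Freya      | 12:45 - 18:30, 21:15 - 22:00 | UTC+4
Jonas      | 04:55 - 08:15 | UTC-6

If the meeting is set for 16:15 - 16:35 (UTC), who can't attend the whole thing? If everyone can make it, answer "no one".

Carol, Freya, Jonas

Pablo in UTC: 08:25-14:35, 16:10-16:45 (add 6h to convert from UTC-6).
Carol in UTC: 10:25-13:20, 16:15-16:20 (subtract 5h to convert from UTC+5).
Freya in UTC: 08:45-14:30, 17:15-18:00 (subtract 4h to convert from UTC+4).
Jonas in UTC: 10:55-14:15 (add 6h to convert from UTC-6).
Pablo: free for 16:15-16:35. Carol: not fully free for 16:15-16:35. Freya: not fully free for 16:15-16:35. Jonas: not fully free for 16:15-16:35.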